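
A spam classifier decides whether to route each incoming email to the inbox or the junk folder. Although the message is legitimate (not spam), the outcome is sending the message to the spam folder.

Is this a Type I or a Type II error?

Type I error

The null hypothesis here is that the message is legitimate (not spam).
'Sending the message to the spam folder' corresponds to rejecting H₀.
H₀ was rejected but H₀ is true — a Type I error (false positive).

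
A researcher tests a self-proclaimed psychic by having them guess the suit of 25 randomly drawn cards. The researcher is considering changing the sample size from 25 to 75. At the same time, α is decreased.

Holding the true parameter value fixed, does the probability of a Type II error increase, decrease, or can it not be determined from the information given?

Cannot be determined from the information given.

The first change alone would make β decrease; the second alone would make β increase. Which effect dominates depends on the magnitudes, which are not given.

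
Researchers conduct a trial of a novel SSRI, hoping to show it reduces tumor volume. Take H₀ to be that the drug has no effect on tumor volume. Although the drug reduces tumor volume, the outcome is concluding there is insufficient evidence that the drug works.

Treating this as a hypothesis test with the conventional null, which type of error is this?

'Concluding there is insufficient evidence that the drug works' corresponds to failing to reject H₀.
H₀ was not rejected but H₀ is false — a Type II error (false negative).

Type II error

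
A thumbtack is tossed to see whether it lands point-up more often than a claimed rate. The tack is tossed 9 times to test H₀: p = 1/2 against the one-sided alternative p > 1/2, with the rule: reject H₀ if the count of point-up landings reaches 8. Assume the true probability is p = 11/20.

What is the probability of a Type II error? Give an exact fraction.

123069745737/128000000000

β = P(fail to reject H₀ | Ha true) = P(X ≤ 7 | p = 11/20), X ~ Binomial(9, 11/20).
Adding the binomial probabilities P(X=0)+…+P(X=7) at p = 11/20 gives 123069745737/128000000000.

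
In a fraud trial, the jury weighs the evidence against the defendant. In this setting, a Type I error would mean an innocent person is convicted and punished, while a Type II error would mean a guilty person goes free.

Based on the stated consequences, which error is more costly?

Type I error

The Type I consequence (an innocent person is convicted and punished) is more severe than the Type II consequence (a guilty person goes free).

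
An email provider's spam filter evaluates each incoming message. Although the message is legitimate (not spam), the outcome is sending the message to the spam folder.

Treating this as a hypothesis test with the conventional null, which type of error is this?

Type I error

The null hypothesis here is that the message is legitimate (not spam).
'Sending the message to the spam folder' corresponds to rejecting H₀.
H₀ was rejected but H₀ is true — a Type I error (false positive).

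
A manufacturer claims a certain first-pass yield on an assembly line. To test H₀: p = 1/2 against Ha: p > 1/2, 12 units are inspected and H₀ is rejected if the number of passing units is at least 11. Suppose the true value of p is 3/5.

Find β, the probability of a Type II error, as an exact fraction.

239357656/244140625

β = P(fail to reject H₀ | Ha true) = P(S ≤ 10 | p = 3/5), S ~ Binomial(12, 3/5).
Equivalently, β = 1 − P(S ≥ 11) = 239357656/244140625.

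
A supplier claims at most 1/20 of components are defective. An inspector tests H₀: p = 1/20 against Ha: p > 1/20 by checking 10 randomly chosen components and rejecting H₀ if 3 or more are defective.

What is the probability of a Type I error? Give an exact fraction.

29449106891/2560000000000

Under H₀, S ~ Binomial(10, 1/20); the Type I error rate is P(S ≥ 3).
Via the complement, α = 1 − Σ_{j=0}^{2} C(10,j)(1/20)^j(19/20)^{10-j} = 29449106891/2560000000000.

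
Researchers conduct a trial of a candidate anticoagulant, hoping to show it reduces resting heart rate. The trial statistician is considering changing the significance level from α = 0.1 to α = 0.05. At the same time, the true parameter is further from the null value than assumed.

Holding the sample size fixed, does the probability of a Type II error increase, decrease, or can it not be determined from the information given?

Cannot be determined from the information given.

The first change alone would make β increase; the second alone would make β decrease. Which effect dominates depends on the magnitudes, which are not given.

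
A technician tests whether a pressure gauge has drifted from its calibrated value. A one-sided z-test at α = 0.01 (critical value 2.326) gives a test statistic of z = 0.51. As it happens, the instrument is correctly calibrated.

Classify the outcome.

Neither — the decision is correct.

The conventional null hypothesis is that the instrument is correctly calibrated.
Since z = 0.51 ≤ z* = 2.326, H₀ is not rejected.
H₀ is true (actually the instrument is correctly calibrated).
The decision matches the true state — no error.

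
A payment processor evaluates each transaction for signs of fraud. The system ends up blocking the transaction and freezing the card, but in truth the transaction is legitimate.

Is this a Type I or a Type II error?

Type I error

The null hypothesis here is that the transaction is legitimate.
'Blocking the transaction and freezing the card' corresponds to rejecting H₀.
H₀ was rejected but H₀ is true — a Type I error (false positive).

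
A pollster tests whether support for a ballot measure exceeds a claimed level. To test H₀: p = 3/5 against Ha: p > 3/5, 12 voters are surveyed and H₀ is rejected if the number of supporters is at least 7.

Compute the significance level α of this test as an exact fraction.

162404433/244140625

The Type I error probability is α = P(X ≥ 7) computed under H₀, where X ~ Binomial(12, 3/5).
P(X ≥ 7) = Σ_{j=7}^{12} C(12,j)·(3/5)^j·(2/5)^{12-j} = 162404433/244140625.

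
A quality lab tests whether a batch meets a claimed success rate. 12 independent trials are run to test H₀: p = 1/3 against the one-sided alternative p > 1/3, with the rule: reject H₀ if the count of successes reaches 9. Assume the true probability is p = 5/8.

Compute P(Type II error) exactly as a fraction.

β = P(fail to reject H₀ | Ha true) = P(Y ≤ 8 | p = 5/8), Y ~ Binomial(12, 5/8).
Adding the binomial probabilities P(Y=0)+…+P(Y=8) at p = 5/8 gives 49315179861/68719476736.

49315179861/68719476736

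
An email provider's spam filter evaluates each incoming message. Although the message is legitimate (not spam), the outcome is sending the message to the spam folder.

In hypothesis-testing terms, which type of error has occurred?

The null hypothesis here is that the message is legitimate (not spam).
'Sending the message to the spam folder' corresponds to rejecting H₀.
H₀ was rejected but H₀ is true — a Type I error (false positive).

Type I error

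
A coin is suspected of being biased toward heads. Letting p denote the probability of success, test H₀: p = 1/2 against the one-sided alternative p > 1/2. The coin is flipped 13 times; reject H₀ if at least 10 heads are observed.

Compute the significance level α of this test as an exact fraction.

189/4096

Under H₀, K ~ Binomial(13, 1/2), and α = P(K ≥ 10).
P(K ≥ 10) = [C(13,10) + C(13,11) + C(13,12) + C(13,13)] / 2^13 = (286 + 78 + 13 + 1) / 8192 = 378/8192 = 189/4096.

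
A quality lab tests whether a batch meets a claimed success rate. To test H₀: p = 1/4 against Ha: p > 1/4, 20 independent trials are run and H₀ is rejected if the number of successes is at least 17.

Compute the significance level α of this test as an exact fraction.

The Type I error probability is α = P(Y ≥ 17) computed under H₀, where Y ~ Binomial(20, 1/4).
Adding the binomial terms for j = 17 through 20 with p = 1/4 yields 32551/1099511627776.

32551/1099511627776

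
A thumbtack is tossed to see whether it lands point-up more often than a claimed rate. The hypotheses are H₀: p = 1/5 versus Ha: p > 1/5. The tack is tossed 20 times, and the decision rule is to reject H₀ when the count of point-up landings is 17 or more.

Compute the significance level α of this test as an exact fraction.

76081/95367431640625

α = P(reject H₀ | H₀ true) = P(S ≥ 17 | p = 1/5), with S ~ Binomial(20, 1/5).
Summing C(20,j)(1/5)^j(4/5)^{20−j} for j = 17,…,20 gives 76081/95367431640625.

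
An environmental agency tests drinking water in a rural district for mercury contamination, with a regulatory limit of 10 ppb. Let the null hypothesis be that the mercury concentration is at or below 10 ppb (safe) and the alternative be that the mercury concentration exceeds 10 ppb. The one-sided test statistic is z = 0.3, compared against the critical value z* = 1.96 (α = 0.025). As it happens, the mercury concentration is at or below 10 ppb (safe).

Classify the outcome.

Neither — the decision is correct.

Since z = 0.3 ≤ z* = 1.96, H₀ is not rejected.
H₀ is true (actually the mercury concentration is at or below 10 ppb (safe)).
The decision matches the true state — no error.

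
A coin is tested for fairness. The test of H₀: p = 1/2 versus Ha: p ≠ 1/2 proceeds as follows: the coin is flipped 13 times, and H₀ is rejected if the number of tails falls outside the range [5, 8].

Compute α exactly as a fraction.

1093/4096

Under H₀, Y ~ Binomial(13, 1/2); α is the probability of landing in either tail, P(Y ≤ 4) + P(Y ≥ 9).
By symmetry, α = 2·P(Y ≤ 4) = 2·(1 + 13 + 78 + 286 + 715)/8192 = 2186/8192 = 1093/4096.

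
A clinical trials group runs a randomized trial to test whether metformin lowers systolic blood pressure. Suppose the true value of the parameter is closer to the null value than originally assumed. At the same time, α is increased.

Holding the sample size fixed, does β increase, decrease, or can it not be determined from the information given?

Cannot be determined from the information given.

The first change alone would make β increase; the second alone would make β decrease. Which effect dominates depends on the magnitudes, which are not given.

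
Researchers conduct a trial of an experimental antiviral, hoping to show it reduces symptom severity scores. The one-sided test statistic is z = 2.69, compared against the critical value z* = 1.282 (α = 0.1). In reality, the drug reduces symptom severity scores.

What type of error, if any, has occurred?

The conventional null hypothesis is that the drug has no effect on symptom severity scores.
Since z = 2.69 > z* = 1.282, H₀ is rejected.
H₀ is false (actually the drug reduces symptom severity scores).
The decision matches the true state — no error.

Neither — the decision is correct.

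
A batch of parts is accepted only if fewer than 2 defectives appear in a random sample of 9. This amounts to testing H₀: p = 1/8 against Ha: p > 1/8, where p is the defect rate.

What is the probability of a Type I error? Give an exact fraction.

α = P(reject H₀ | H₀ true) = P(Y ≥ 2 | p = 1/8), Y ~ Binomial(9, 1/8).
Via the complement, α = 1 − Σ_{j=0}^{1} C(9,j)(1/8)^j(7/8)^{9-j} = 2623807/8388608.

2623807/8388608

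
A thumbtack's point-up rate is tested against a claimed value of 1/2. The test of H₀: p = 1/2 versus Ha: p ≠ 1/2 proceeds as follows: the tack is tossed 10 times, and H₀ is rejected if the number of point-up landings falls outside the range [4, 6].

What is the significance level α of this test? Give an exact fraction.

The significance level is the null-hypothesis probability of the rejection region {≤3} ∪ {≥7}.
Each tail has probability (1 + 10 + 45 + 120)/1024; doubling gives α = 352/1024 = 11/32.

11/32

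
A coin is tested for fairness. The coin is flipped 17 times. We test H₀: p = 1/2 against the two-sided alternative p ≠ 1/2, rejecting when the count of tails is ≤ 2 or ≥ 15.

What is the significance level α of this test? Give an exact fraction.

The significance level is the null-hypothesis probability of the rejection region {≤2} ∪ {≥15}.
The two tails are symmetric, so α = 2·(1 + 17 + 136)/2^17 = 308/131072 = 77/32768.

77/32768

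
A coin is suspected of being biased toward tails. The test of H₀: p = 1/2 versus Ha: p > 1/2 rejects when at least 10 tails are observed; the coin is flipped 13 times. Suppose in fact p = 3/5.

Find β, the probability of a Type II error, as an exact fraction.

Under the alternative p = 3/5, X ~ Binomial(13, 3/5); β is the probability the test does not reject, P(X < 10).
Summing C(13,j)·(3/5)^j·(2/5)^{13-j} for j = 0..9 gives 202983472/244140625.

202983472/244140625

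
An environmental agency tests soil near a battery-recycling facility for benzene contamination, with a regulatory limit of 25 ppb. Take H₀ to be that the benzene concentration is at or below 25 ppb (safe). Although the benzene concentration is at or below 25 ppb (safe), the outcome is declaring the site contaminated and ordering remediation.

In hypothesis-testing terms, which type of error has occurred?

'Declaring the site contaminated and ordering remediation' corresponds to rejecting H₀.
H₀ was rejected but H₀ is true — a Type I error (false positive).

Type I error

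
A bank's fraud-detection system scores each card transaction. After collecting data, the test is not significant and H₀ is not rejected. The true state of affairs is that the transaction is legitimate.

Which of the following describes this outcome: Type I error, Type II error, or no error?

The conventional null hypothesis here is that the transaction is legitimate.
The test retained a true H₀ — the decision matches the true state.

No error — this is a correct decision.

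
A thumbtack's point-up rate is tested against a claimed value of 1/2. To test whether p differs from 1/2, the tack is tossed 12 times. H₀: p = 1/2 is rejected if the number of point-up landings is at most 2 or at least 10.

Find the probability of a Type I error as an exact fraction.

The significance level is the null-hypothesis probability of the rejection region {≤2} ∪ {≥10}.
By symmetry, α = 2·P(K ≤ 2) = 2·(1 + 12 + 66)/4096 = 158/4096 = 79/2048.

79/2048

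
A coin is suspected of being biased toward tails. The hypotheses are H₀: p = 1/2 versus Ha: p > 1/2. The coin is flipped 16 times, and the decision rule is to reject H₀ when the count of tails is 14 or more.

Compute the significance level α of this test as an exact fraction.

Under H₀, Y ~ Binomial(16, 1/2), and α = P(Y ≥ 14).
Summing the upper tail: (120 + 16 + 1) / 2^16 = 137/65536.

137/65536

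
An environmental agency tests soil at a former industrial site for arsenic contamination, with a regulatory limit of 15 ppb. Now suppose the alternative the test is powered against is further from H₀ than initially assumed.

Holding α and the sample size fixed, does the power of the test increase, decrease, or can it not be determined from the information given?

It increases.

The further the true parameter sits from the null value, the more of the Ha sampling distribution falls in the rejection region.
Since power = 1 − β and β decreases, power increases.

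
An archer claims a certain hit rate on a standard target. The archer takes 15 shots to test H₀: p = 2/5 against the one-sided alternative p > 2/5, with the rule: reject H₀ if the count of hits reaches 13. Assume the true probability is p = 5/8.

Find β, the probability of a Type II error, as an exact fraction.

β = P(fail to reject H₀ | Ha true) = P(X ≤ 12 | p = 5/8), X ~ Binomial(15, 5/8).
Equivalently, β = 1 − P(X ≥ 13) = 33725631854457/35184372088832.

33725631854457/35184372088832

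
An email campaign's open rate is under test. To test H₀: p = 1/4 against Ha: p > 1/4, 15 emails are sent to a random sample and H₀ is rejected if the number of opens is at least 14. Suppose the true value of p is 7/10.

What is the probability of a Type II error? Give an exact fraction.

Under the alternative p = 7/10, S ~ Binomial(15, 7/10); β is the probability the test does not reject, P(S < 14).
Equivalently, β = 1 − P(S ≥ 14) = 241183100052963/250000000000000.

241183100052963/250000000000000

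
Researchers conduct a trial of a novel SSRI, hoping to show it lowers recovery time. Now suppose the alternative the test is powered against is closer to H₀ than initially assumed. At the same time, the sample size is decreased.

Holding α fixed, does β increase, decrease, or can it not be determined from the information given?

A smaller true effect puts the Ha sampling distribution closer to H₀, so more of it falls in the non-rejection region. Reducing n widens both sampling distributions, so the test has less ability to distinguish Ha from H₀. Both changes push β in the same direction.

It increases.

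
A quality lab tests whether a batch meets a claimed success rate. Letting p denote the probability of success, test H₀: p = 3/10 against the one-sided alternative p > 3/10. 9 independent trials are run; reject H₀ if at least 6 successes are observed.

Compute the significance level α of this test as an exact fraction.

α = P(reject H₀ | H₀ true) = P(K ≥ 6 | p = 3/10), with K ~ Binomial(9, 3/10).
Adding the binomial terms for j = 6 through 9 with p = 3/10 yields 12647421/500000000.

12647421/500000000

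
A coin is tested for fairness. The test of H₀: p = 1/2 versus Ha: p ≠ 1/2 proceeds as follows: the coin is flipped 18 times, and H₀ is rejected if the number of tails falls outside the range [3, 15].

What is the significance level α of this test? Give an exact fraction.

α = P(S ≤ 2 or S ≥ 16 | p = 1/2), S ~ Binomial(18, 1/2).
The two tails are symmetric, so α = 2·(1 + 18 + 153)/2^18 = 344/262144 = 43/32768.

43/32768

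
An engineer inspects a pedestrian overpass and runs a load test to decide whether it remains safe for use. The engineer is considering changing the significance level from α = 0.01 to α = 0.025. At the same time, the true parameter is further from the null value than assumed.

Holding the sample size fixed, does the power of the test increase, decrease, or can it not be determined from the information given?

Relaxing α lowers the evidence threshold; under Ha, outcomes that previously fell short now trigger rejection. The further the true parameter sits from the null value, the more of the Ha sampling distribution falls in the rejection region. Both changes push β in the same direction.
Since power = 1 − β and β decreases, power increases.

It increases.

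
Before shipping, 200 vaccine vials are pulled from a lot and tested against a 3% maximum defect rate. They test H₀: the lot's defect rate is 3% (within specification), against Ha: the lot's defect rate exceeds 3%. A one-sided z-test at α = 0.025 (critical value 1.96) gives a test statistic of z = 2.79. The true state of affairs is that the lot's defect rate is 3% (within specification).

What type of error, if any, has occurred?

Since z = 2.79 > z* = 1.96, H₀ is rejected.
H₀ is true (actually the lot's defect rate is 3% (within specification)).
Rejecting a true H₀ is a Type I error.

Type I error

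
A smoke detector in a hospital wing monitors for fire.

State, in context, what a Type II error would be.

With the conventional null hypothesis that there is no fire:
A Type II error is failing to reject H₀ when H₀ is false.
Here that means remaining silent when actually there is a fire.

A Type II error would mean concluding that there is no fire (or at least failing to establish that there is a fire) when in fact there is a fire.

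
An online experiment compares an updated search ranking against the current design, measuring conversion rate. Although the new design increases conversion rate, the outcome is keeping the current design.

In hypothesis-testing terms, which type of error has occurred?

The null hypothesis here is that the new design has no effect on conversion rate.
'Keeping the current design' corresponds to failing to reject H₀.
H₀ was not rejected but H₀ is false — a Type II error (false negative).

Type II error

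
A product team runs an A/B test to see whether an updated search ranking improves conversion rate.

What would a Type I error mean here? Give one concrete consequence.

A Type I error would mean concluding that the new design increases conversion rate when in fact the new design has no effect on conversion rate. Consequence: engineering effort is spent shipping a change that doesn't actually help.

With the conventional null hypothesis that the new design has no effect on conversion rate:
A Type I error is rejecting H₀ when H₀ is true.
Here that means shipping the new feature to all users when actually the new design has no effect on conversion rate.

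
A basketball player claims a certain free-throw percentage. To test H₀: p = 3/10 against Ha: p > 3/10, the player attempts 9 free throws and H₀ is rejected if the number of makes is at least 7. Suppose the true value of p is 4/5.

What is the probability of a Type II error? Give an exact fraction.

511333/1953125

Under the alternative p = 4/5, S ~ Binomial(9, 4/5); β is the probability the test does not reject, P(S < 7).
Summing C(9,j)·(4/5)^j·(1/5)^{9-j} for j = 0..6 gives 511333/1953125.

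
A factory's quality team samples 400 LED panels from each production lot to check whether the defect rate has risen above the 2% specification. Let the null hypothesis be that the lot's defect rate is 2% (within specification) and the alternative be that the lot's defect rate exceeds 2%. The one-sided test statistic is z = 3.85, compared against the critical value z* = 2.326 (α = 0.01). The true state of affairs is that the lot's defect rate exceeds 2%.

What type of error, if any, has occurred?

Neither — the decision is correct.

Since z = 3.85 > z* = 2.326, H₀ is rejected.
H₀ is false (actually the lot's defect rate exceeds 2%).
The decision matches the true state — no error.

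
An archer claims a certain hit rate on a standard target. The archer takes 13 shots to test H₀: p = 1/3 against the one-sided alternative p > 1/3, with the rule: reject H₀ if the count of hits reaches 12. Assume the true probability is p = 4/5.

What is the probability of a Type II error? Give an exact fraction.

β = P(fail to reject H₀ | Ha true) = P(X ≤ 11 | p = 4/5), X ~ Binomial(13, 4/5).
Adding the binomial probabilities P(X=0)+…+P(X=11) at p = 4/5 gives 935490453/1220703125.

935490453/1220703125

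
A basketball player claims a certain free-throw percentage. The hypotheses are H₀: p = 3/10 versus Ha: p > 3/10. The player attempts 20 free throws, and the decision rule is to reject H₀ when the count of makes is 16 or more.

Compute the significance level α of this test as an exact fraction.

α = P(reject H₀ | H₀ true) = P(Y ≥ 16 | p = 3/10), with Y ~ Binomial(20, 3/10).
P(Y ≥ 16) = Σ_{j=16}^{20} C(20,j)·(3/10)^j·(7/10)^{20-j} = 138756326957469/25000000000000000000.

138756326957469/25000000000000000000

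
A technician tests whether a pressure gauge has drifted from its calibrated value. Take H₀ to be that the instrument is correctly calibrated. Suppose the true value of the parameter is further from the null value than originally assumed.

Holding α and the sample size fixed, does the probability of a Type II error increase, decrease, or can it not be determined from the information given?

It decreases.

The further the true parameter sits from the null value, the more of the Ha sampling distribution falls in the rejection region.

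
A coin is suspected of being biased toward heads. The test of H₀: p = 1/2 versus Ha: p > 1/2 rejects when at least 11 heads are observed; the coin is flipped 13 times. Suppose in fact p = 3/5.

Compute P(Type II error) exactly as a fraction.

Under the alternative p = 3/5, Y ~ Binomial(13, 3/5); β is the probability the test does not reject, P(Y < 11).
Adding the binomial probabilities P(Y=0)+…+P(Y=10) at p = 3/5 gives 1150021472/1220703125.

1150021472/1220703125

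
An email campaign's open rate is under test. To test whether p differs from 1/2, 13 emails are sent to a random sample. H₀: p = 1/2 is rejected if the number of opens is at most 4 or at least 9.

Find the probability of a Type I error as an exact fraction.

1093/4096

Under H₀, K ~ Binomial(13, 1/2); α is the probability of landing in either tail, P(K ≤ 4) + P(K ≥ 9).
The two tails are symmetric, so α = 2·(1 + 13 + 78 + 286 + 715)/2^13 = 2186/8192 = 1093/4096.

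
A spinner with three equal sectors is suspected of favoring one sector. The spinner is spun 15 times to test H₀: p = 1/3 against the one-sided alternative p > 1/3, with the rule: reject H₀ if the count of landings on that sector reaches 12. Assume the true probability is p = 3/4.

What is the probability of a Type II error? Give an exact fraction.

144609703/268435456

A Type II error is failing to reject when Ha holds: with p = 3/4, β = P(K ≤ 11).
Summing C(15,j)·(3/4)^j·(1/4)^{15-j} for j = 0..11 gives 144609703/268435456.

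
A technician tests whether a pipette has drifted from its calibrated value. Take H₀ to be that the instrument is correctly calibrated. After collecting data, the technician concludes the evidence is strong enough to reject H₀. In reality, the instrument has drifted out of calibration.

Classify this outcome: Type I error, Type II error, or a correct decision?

Neither — the decision is correct.

The test rejected a false H₀ — the decision matches the true state.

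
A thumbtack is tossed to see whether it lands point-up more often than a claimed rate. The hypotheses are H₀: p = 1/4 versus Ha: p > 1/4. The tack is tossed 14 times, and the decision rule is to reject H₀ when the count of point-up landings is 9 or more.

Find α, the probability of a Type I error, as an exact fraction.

α = P(reject H₀ | H₀ true) = P(Y ≥ 9 | p = 1/4), with Y ~ Binomial(14, 1/4).
P(Y ≥ 9) = Σ_{j=9}^{14} C(14,j)·(1/4)^j·(3/4)^{14-j} = 578257/268435456.

578257/268435456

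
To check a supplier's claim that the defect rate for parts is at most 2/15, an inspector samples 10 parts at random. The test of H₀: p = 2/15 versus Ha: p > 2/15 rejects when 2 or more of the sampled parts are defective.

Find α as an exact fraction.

α = P(reject H₀ | H₀ true) = P(Y ≥ 2 | p = 2/15), Y ~ Binomial(10, 2/15).
α = 1 − P(Y ≤ 1) = 1 − 116649493103/192216796875 = 75567303772/192216796875.

75567303772/192216796875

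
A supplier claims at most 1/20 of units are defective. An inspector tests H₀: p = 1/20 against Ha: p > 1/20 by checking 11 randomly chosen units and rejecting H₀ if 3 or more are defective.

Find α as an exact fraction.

The significance level is the probability, assuming p = 1/20, of seeing 3 or more defectives in 11 draws.
α = 1 − P(X ≤ 2) = 1 − 322687697779/327680000000 = 4992302221/327680000000.

4992302221/327680000000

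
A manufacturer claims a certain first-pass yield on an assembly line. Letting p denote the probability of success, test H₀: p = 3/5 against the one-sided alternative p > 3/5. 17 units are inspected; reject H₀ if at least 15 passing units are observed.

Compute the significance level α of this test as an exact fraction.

1879706817/152587890625

α = P(reject H₀ | H₀ true) = P(Y ≥ 15 | p = 3/5), with Y ~ Binomial(17, 3/5).
P(Y ≥ 15) = Σ_{j=15}^{17} C(17,j)·(3/5)^j·(2/5)^{17-j} = 1879706817/152587890625.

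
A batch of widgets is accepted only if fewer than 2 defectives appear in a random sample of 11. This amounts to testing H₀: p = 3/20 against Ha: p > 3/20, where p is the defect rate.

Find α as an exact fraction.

The significance level is the probability, assuming p = 3/20, of seeing 2 or more defectives in 11 draws.
Computing the lower-tail complement: 1 − 2015993900449/4096000000000 = 2080006099551/4096000000000.

2080006099551/4096000000000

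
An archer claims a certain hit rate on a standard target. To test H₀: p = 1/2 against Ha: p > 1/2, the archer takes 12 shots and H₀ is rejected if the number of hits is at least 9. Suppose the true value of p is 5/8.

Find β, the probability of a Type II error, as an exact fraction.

49315179861/68719476736

β = P(fail to reject H₀ | Ha true) = P(K ≤ 8 | p = 5/8), K ~ Binomial(12, 5/8).
Adding the binomial probabilities P(K=0)+…+P(K=8) at p = 5/8 gives 49315179861/68719476736.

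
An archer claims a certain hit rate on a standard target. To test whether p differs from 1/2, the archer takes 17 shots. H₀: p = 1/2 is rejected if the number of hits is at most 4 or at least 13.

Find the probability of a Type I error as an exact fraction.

1607/32768

α = P(X ≤ 4 or X ≥ 13 | p = 1/2), X ~ Binomial(17, 1/2).
The two tails are symmetric, so α = 2·(1 + 17 + 136 + 680 + 2380)/2^17 = 6428/131072 = 1607/32768.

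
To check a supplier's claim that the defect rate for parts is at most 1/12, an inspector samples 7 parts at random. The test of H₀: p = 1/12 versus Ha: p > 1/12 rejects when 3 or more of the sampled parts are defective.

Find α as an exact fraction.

187213/11943936

Under H₀, K ~ Binomial(7, 1/12); the Type I error rate is P(K ≥ 3).
α = 1 − P(K ≤ 2) = 1 − 11756723/11943936 = 187213/11943936.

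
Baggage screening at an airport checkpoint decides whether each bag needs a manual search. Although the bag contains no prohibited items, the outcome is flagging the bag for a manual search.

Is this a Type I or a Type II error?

The null hypothesis here is that the bag contains no prohibited items.
'Flagging the bag for a manual search' corresponds to rejecting H₀.
H₀ was rejected but H₀ is true — a Type I error (false positive).

Type I error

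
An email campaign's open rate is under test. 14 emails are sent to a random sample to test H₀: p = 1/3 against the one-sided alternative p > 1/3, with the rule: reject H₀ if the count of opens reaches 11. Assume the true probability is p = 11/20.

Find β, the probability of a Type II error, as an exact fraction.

767413934602409223/819200000000000000

Under the alternative p = 11/20, Y ~ Binomial(14, 11/20); β is the probability the test does not reject, P(Y < 11).
Adding the binomial probabilities P(Y=0)+…+P(Y=10) at p = 11/20 gives 767413934602409223/819200000000000000.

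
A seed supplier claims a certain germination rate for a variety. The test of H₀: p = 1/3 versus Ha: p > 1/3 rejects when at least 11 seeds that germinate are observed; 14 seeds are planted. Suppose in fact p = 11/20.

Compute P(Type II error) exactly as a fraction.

A Type II error is failing to reject when Ha holds: with p = 11/20, β = P(S ≤ 10).
Equivalently, β = 1 − P(S ≥ 11) = 767413934602409223/819200000000000000.

767413934602409223/819200000000000000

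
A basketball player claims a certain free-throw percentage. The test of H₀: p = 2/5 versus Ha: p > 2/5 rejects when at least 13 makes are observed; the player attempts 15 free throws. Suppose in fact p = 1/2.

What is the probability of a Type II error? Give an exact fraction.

32647/32768

Under the alternative p = 1/2, S ~ Binomial(15, 1/2); β is the probability the test does not reject, P(S < 13).
Summing C(15,j)·(1/2)^j·(1/2)^{15-j} for j = 0..12 gives 32647/32768.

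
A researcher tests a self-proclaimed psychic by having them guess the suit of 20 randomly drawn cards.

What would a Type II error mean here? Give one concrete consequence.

A Type II error would mean concluding that the subject is guessing at random (p = 1/4) (or at least failing to establish that the subject performs better than chance) when in fact the subject performs better than chance. Consequence: genuine ability (if it existed) would go unrecognized.

With the conventional null hypothesis that the subject is guessing at random (p = 1/4):
A Type II error is failing to reject H₀ when H₀ is false.
Here that means concluding there is no evidence of ability when actually the subject performs better than chance.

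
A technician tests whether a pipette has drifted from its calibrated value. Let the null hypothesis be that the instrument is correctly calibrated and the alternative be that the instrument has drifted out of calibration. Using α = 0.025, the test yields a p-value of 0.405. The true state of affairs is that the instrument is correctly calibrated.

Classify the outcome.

No error — this is a correct decision.

Since p = 0.405 ≥ α = 0.025, H₀ is not rejected.
H₀ is true (actually the instrument is correctly calibrated).
The decision matches the true state — no error.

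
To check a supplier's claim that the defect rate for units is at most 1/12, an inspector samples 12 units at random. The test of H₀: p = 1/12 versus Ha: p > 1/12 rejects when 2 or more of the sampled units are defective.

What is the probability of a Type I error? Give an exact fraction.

α = P(reject H₀ | H₀ true) = P(S ≥ 2 | p = 1/12), S ~ Binomial(12, 1/12).
Via the complement, α = 1 − Σ_{j=0}^{1} C(12,j)(1/12)^j(11/12)^{12-j} = 2353932024203/8916100448256.

2353932024203/8916100448256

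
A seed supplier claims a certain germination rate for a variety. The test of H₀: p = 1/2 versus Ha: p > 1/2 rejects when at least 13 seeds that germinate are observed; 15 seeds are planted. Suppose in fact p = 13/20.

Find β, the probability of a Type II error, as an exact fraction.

A Type II error is failing to reject when Ha holds: with p = 13/20, β = P(S ≤ 12).
Adding the binomial probabilities P(S=0)+…+P(S=12) at p = 13/20 gives 30745097163070342213/32768000000000000000.

30745097163070342213/32768000000000000000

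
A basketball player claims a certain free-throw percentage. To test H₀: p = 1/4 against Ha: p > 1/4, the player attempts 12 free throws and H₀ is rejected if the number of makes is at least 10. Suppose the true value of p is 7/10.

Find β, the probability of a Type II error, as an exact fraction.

149436930429/200000000000

A Type II error is failing to reject when Ha holds: with p = 7/10, β = P(K ≤ 9).
Adding the binomial probabilities P(K=0)+…+P(K=9) at p = 7/10 gives 149436930429/200000000000.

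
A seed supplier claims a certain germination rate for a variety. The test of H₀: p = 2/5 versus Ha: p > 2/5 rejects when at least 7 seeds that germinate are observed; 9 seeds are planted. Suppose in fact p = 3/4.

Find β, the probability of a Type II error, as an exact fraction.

13085/32768

β = P(fail to reject H₀ | Ha true) = P(X ≤ 6 | p = 3/4), X ~ Binomial(9, 3/4).
Summing C(9,j)·(3/4)^j·(1/4)^{9-j} for j = 0..6 gives 13085/32768.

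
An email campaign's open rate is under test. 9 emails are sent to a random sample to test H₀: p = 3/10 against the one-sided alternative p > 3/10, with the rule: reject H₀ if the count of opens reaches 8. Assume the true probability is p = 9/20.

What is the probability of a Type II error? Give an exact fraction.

126837738533/128000000000

β = P(fail to reject H₀ | Ha true) = P(Y ≤ 7 | p = 9/20), Y ~ Binomial(9, 9/20).
Summing C(9,j)·(9/20)^j·(11/20)^{9-j} for j = 0..7 gives 126837738533/128000000000.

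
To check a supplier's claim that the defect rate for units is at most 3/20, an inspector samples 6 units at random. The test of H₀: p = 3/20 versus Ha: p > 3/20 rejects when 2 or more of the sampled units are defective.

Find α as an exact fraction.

α = P(reject H₀ | H₀ true) = P(Y ≥ 2 | p = 3/20), Y ~ Binomial(6, 3/20).
α = 1 − P(Y ≤ 1) = 1 − 9938999/12800000 = 2861001/12800000.

2861001/12800000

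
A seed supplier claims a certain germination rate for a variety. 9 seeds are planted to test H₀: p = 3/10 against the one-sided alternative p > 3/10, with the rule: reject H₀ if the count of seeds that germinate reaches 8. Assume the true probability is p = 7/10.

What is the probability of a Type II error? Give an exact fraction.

β = P(fail to reject H₀ | Ha true) = P(X ≤ 7 | p = 7/10), X ~ Binomial(9, 7/10).
Summing C(9,j)·(7/10)^j·(3/10)^{9-j} for j = 0..7 gives 401998383/500000000.

401998383/500000000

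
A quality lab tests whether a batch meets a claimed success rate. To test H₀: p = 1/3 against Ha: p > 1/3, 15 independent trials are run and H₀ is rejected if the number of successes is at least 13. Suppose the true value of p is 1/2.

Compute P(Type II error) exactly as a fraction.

32647/32768

A Type II error is failing to reject when Ha holds: with p = 1/2, β = P(X ≤ 12).
Adding the binomial probabilities P(X=0)+…+P(X=12) at p = 1/2 gives 32647/32768.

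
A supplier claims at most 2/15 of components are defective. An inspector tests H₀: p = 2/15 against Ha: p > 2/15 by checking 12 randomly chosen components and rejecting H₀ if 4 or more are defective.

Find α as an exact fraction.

α = P(reject H₀ | H₀ true) = P(X ≥ 4 | p = 2/15), X ~ Binomial(12, 2/15).
Via the complement, α = 1 − Σ_{j=0}^{3} C(12,j)(2/15)^j(13/15)^{12-j} = 558522837776/8649755859375.

558522837776/8649755859375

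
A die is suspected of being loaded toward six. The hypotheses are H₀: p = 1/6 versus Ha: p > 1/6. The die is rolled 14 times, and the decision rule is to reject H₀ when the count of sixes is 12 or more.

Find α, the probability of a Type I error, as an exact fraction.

The Type I error probability is α = P(K ≥ 12) computed under H₀, where K ~ Binomial(14, 1/6).
P(K ≥ 12) = Σ_{j=12}^{14} C(14,j)·(1/6)^j·(5/6)^{14-j} = 391/13060694016.

391/13060694016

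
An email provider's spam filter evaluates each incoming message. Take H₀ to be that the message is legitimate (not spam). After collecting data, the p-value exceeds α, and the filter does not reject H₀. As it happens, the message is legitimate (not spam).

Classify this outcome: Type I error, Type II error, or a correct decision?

The test retained a true H₀ — the decision matches the true state.

No error — this is a correct decision.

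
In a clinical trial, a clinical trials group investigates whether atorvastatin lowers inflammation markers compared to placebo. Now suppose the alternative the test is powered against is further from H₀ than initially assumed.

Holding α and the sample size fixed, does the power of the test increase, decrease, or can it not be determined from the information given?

It increases.

A bigger departure from H₀ is easier for the test to detect, so it fails to reject less often.
Since power = 1 − β and β decreases, power increases.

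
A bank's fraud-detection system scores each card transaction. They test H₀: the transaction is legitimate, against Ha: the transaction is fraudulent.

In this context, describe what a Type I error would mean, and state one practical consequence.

A Type I error is rejecting H₀ when H₀ is true.
Here that means blocking the transaction and freezing the card when actually the transaction is legitimate.

A Type I error would mean concluding that the transaction is fraudulent when in fact the transaction is legitimate. Consequence: a legitimate purchase is declined and the customer's card is frozen.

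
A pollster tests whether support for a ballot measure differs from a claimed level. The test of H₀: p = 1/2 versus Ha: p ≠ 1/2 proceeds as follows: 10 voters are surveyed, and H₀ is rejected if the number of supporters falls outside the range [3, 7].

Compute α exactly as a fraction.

7/64

Under H₀, S ~ Binomial(10, 1/2); α is the probability of landing in either tail, P(S ≤ 2) + P(S ≥ 8).
By symmetry, α = 2·P(S ≤ 2) = 2·(1 + 10 + 45)/1024 = 112/1024 = 7/64.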